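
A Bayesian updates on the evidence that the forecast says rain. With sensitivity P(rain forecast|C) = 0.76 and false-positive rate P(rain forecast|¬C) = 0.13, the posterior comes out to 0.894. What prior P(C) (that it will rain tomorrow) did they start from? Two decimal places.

In odds form, posterior odds = prior odds × likelihood ratio, so prior odds = posterior odds ÷ LR.
Posterior odds = 0.894/(1−0.894) = 8.4340. LR = 0.76/0.13 = 5.8462.
Prior odds = 8.4340/5.8462 = 1.4426, so P(C) = 1.4426/(1+1.4426) ≈ 0.59.

P(C) = 0.59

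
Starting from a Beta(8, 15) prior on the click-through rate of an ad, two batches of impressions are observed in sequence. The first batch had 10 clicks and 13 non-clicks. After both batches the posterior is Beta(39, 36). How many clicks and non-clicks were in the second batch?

Sequential conjugate updates are equivalent to a single update on the pooled data, so total successes = posterior α − prior α and total failures = posterior β − prior β.
Total across both batches: 39−8=31 clicks, 36−15=21 non-clicks.
Subtract the first batch: 31−10=21 clicks and 21−13=8 non-clicks.

21 clicks and 8 non-clicks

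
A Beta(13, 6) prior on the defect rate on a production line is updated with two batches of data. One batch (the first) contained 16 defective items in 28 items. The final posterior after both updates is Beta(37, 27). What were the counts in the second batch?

Sequential conjugate updates are equivalent to a single update on the pooled data, so total successes = posterior α − prior α and total failures = posterior β − prior β.
Total across both batches: 37−13=24 defective items, 27−6=21 good items.
Subtract the first batch: 24−16=8 defective items and 21−12=9 good items.

8 defective items and 9 good items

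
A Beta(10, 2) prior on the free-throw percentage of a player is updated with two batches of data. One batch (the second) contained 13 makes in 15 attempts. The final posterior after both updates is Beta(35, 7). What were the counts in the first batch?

Because Beta–binomial updating is additive in the counts, the combined data contributed (α_post−α_prior, β_post−β_prior) successes and failures.
Total across both batches: 35−10=25 makes, 7−2=5 misses.
Subtract the second batch: 25−13=12 makes and 5−2=3 misses.

12 makes and 3 misses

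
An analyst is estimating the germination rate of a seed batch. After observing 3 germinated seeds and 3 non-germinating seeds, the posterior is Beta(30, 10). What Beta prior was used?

Under Beta–binomial conjugacy the posterior parameters are (α+s, β+f).
So α = 30 − 3 = 27 and β = 10 − 3 = 7.

Beta(27, 7)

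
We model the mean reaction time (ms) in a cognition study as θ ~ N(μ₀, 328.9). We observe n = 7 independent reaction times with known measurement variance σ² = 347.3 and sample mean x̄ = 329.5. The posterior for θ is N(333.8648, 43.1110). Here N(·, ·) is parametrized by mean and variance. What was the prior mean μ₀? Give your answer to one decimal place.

With known observation variance, the Normal–Normal posterior has precision τ_n = τ₀ + n/σ² and mean μ_n = (τ₀μ₀ + (n/σ²)x̄)/τ_n.
Here τ₀ = 1/328.9 = 0.003040 and τ_data = 7/347.3 = 0.020155, so τ_n = 0.023195.
Rearranging for μ₀: μ₀ = (μ_n·τ_n − τ_data·x̄)/τ₀ = (333.8648·0.023195 − 0.020155·329.5) / 0.003040 = 1.102922/0.003040 ≈ 362.8.

μ₀ = 362.8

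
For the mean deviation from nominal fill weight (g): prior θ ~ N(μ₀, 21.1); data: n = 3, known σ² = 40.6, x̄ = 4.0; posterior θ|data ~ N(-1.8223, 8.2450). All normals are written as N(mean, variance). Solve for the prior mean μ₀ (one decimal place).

μ₀ = -10.9

The posterior mean is a precision-weighted average: μ_n = (τ₀μ₀ + τ_data·x̄)/(τ₀+τ_data), with τ₀=1/σ₀² and τ_data=n/σ².
Here τ₀ = 1/21.1 = 0.047393 and τ_data = 3/40.6 = 0.073892, so τ_n = 0.121285.
Rearranging for μ₀: μ₀ = (μ_n·τ_n − τ_data·x̄)/τ₀ = (-1.8223·0.121285 − 0.073892·4.0) / 0.047393 = -0.516586/0.047393 ≈ -10.9.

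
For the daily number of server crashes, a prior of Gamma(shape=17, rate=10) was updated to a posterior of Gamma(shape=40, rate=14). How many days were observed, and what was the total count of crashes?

Gamma–Poisson conjugacy: posterior shape = α + Σxᵢ, posterior rate = β + n.
Matching: Σxᵢ = 40 − 17 = 23 and n = 14 − 10 = 4.

n = 4 days with total 23 crashes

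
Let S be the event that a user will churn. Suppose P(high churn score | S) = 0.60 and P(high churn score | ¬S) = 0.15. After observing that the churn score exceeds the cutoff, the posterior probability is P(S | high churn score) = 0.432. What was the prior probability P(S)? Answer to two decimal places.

Bayes' rule in odds form gives O(S|E) = O(S)·[P(E|S)/P(E|¬S)], hence O(S) = O(S|E)/LR.
Posterior odds = 0.432/(1−0.432) = 0.7606. LR = 0.60/0.15 = 4.0000.
Prior odds = 0.7606/4.0000 = 0.1902, so P(S) = 0.1902/(1+0.1902) ≈ 0.16.

P(S) = 0.16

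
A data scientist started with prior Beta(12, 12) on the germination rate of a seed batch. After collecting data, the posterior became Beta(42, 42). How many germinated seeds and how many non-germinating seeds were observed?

Beta is conjugate to the binomial likelihood: posterior = Beta(a+s, b+f).
So s = 42 − 12 = 30 and f = 42 − 12 = 30.

30 germinated seeds and 30 non-germinating seeds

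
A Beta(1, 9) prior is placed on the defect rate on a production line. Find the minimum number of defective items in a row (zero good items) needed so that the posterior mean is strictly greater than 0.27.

k = 3

After k defective items and 0 good items the posterior is Beta(1+k, 9), with mean (1+k)/(1+9+k).
Set (1+k)/(10+k) > 0.27 and solve: k > (0.27·10 − 1)/(1 − 0.27) = 2.329.
The smallest integer exceeding 2.329 is 3, and checking k=3: (4)/(13) = 0.3077 > 0.27.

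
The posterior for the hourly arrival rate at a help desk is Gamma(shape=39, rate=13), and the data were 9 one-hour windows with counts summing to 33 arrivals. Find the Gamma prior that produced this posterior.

Gamma(shape=6, rate=4)

A Gamma(α, β) prior (rate parametrization) on a Poisson rate with n observations summing to S gives posterior Gamma(α+S, β+n).
So α = 39 − 33 = 6 and β = 13 − 9 = 4.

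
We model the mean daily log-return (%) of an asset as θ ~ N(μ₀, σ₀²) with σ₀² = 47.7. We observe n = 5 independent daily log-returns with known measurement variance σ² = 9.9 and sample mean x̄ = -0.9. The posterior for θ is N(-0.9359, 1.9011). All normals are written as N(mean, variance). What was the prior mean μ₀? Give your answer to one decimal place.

The posterior mean is a precision-weighted average: μ_n = (τ₀μ₀ + τ_data·x̄)/(τ₀+τ_data), with τ₀=1/σ₀² and τ_data=n/σ².
Here τ₀ = 1/47.7 = 0.020964 and τ_data = 5/9.9 = 0.505051, so τ_n = 0.526015.
Rearranging for μ₀: μ₀ = (μ_n·τ_n − τ_data·x̄)/τ₀ = (-0.9359·0.526015 − 0.505051·-0.9) / 0.020964 = -0.037752/0.020964 ≈ -1.8.

μ₀ = -1.8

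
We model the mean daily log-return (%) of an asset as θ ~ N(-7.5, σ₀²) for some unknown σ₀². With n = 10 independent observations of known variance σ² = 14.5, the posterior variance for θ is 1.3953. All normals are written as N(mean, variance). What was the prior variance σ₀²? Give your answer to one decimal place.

For the Normal–Normal model with known σ², precisions add: τ_n = τ₀ + n/σ².
So 1/σ₀² = 1/1.3953 − 10/14.5 = 0.716692 − 0.689655 = 0.027037.
Hence σ₀² = 1/0.027037 ≈ 37.0.

σ₀² = 37.0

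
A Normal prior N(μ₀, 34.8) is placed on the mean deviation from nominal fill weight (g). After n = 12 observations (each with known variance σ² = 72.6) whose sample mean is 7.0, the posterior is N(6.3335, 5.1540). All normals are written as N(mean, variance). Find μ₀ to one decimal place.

With known observation variance, the Normal–Normal posterior has precision τ_n = τ₀ + n/σ² and mean μ_n = (τ₀μ₀ + (n/σ²)x̄)/τ_n.
Here τ₀ = 1/34.8 = 0.028736 and τ_data = 12/72.6 = 0.165289, so τ_n = 0.194025.
Rearranging for μ₀: μ₀ = (μ_n·τ_n − τ_data·x̄)/τ₀ = (6.3335·0.194025 − 0.165289·7.0) / 0.028736 = 0.071834/0.028736 ≈ 2.5.

μ₀ = 2.5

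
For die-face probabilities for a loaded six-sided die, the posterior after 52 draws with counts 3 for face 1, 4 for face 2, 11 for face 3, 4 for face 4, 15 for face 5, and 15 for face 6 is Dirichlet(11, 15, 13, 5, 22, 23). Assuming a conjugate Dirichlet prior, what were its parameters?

Dirichlet(8, 11, 2, 1, 7, 8)

For a Dirichlet(α) prior with multinomial counts c, the posterior is Dirichlet(α + c) componentwise.
Subtract each count from the matching posterior parameter: 11−3=8, 15−4=11, 13−11=2, 5−4=1, 22−15=7, 23−15=8.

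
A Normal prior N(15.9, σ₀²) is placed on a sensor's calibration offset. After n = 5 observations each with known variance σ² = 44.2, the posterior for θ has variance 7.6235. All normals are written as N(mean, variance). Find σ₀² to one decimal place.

σ₀² = 55.4

For the Normal–Normal model with known σ², precisions add: τ_n = τ₀ + n/σ².
So 1/σ₀² = 1/7.6235 − 5/44.2 = 0.131173 − 0.113122 = 0.018051.
Hence σ₀² = 1/0.018051 ≈ 55.4.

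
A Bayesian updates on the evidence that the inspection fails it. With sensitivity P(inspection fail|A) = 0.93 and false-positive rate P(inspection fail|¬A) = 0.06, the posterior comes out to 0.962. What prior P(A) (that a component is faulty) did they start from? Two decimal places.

In odds form, posterior odds = prior odds × likelihood ratio, so prior odds = posterior odds ÷ LR.
Posterior odds = 0.962/(1−0.962) = 25.3158. LR = 0.93/0.06 = 15.5000.
Prior odds = 25.3158/15.5000 = 1.6333, so P(A) = 1.6333/(1+1.6333) ≈ 0.62.

P(A) = 0.62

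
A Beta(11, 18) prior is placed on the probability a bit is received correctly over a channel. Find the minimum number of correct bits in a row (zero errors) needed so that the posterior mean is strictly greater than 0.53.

k = 10

After k correct bits and 0 errors the posterior is Beta(11+k, 18), with mean (11+k)/(11+18+k).
Set (11+k)/(29+k) > 0.53 and solve: k > (0.53·29 − 11)/(1 − 0.53) = 9.298.
The smallest integer exceeding 9.298 is 10.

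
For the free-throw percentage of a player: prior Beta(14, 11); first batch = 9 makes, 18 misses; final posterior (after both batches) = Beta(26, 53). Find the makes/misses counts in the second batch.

3 makes and 24 misses

Because Beta–binomial updating is additive in the counts, the combined data contributed (α_post−α_prior, β_post−β_prior) successes and failures.
Total across both batches: 26−14=12 makes, 53−11=42 misses.
Subtract the first batch: 12−9=3 makes and 42−18=24 misses.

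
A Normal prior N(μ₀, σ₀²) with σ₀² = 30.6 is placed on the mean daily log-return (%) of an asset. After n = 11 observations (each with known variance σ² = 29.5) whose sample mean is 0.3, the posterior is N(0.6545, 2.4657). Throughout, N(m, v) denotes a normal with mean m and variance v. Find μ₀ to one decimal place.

μ₀ = 4.7

The posterior mean is a precision-weighted average: μ_n = (τ₀μ₀ + τ_data·x̄)/(τ₀+τ_data), with τ₀=1/σ₀² and τ_data=n/σ².
Here τ₀ = 1/30.6 = 0.032680 and τ_data = 11/29.5 = 0.372881, so τ_n = 0.405561.
Rearranging for μ₀: μ₀ = (μ_n·τ_n − τ_data·x̄)/τ₀ = (0.6545·0.405561 − 0.372881·0.3) / 0.032680 = 0.153575/0.032680 ≈ 4.7.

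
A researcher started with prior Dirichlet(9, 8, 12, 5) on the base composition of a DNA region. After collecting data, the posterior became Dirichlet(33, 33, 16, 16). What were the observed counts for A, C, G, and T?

For a Dirichlet(α) prior with multinomial counts c, the posterior is Dirichlet(α + c) componentwise.
Counts are posterior − prior componentwise: 33−9=24, 33−8=25, 16−12=4, 16−5=11.

counts (24, 25, 4, 11)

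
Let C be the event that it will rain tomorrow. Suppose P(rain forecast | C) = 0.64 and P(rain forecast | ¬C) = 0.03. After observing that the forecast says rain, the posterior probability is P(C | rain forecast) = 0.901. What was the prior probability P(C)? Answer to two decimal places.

P(C) = 0.30

Bayes' rule in odds form gives O(C|E) = O(C)·[P(E|C)/P(E|¬C)], hence O(C) = O(C|E)/LR.
Posterior odds = 0.901/(1−0.901) = 9.1010. LR = 0.64/0.03 = 21.3333.
Prior odds = 9.1010/21.3333 = 0.4266, so P(C) = 0.4266/(1+0.4266) ≈ 0.30.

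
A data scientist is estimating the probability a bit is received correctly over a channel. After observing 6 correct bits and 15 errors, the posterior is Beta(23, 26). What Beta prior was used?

Beta is conjugate to the binomial likelihood: posterior = Beta(a+s, b+f).
Subtract the data counts: 23−6=17, 26−15=11.

Beta(17, 11)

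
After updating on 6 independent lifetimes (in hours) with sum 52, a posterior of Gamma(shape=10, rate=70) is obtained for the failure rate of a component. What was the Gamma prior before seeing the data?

Gamma–exponential conjugacy: posterior shape = α + n, posterior rate = β + Σtᵢ.
So α = 10 − 6 = 4 and β = 70 − 52 = 18.

Gamma(shape=4, rate=18)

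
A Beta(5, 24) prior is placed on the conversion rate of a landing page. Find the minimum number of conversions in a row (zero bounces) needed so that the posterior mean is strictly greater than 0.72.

k = 57

After k conversions and 0 bounces the posterior is Beta(5+k, 24), with mean (5+k)/(5+24+k).
Set (5+k)/(29+k) > 0.72 and solve: k > (0.72·29 − 5)/(1 − 0.72) = 56.714.
The smallest integer exceeding 56.714 is 57.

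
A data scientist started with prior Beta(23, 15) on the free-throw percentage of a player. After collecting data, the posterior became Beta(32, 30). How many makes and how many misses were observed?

9 makes and 15 misses

Under Beta–binomial conjugacy the posterior parameters are (a+s, b+f).
Match parameters: s=32−23=9, f=30−15=15.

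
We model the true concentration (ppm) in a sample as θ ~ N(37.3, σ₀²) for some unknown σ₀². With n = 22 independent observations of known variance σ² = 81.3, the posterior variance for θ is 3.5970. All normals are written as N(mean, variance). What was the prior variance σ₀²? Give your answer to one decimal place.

For the Normal–Normal model with known σ², precisions add: τ_n = τ₀ + n/σ².
So 1/σ₀² = 1/3.5970 − 22/81.3 = 0.278009 − 0.270603 = 0.007406.
Hence σ₀² = 1/0.007406 ≈ 135.0.

σ₀² = 135.0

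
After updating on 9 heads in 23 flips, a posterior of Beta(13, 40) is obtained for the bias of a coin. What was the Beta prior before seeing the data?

Beta(4, 26)

Under Beta–binomial conjugacy the posterior parameters are (a+s, b+f).
Subtract the data counts: 13−9=4, 40−14=26.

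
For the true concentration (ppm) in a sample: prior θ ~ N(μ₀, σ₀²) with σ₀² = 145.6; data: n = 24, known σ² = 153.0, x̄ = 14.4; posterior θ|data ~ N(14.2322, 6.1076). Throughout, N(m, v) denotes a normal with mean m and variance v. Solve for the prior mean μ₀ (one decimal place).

With known observation variance, the Normal–Normal posterior has precision τ_n = τ₀ + n/σ² and mean μ_n = (τ₀μ₀ + (n/σ²)x̄)/τ_n.
Here τ₀ = 1/145.6 = 0.006868 and τ_data = 24/153.0 = 0.156863, so τ_n = 0.163731.
Rearranging for μ₀: μ₀ = (μ_n·τ_n − τ_data·x̄)/τ₀ = (14.2322·0.163731 − 0.156863·14.4) / 0.006868 = 0.071425/0.006868 ≈ 10.4.

μ₀ = 10.4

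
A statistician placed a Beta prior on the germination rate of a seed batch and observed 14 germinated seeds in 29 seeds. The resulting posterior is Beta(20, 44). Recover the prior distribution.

Beta is conjugate to the binomial likelihood: posterior = Beta(a+s, b+f).
So a = 20 − 14 = 6 and b = 44 − 15 = 29.

Beta(6, 29)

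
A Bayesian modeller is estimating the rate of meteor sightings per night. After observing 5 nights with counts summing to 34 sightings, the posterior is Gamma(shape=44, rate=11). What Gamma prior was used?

Gamma–Poisson conjugacy: posterior shape = α + Σxᵢ, posterior rate = β + n.
So α = 44 − 34 = 10 and β = 11 − 5 = 6.

Gamma(shape=10, rate=6)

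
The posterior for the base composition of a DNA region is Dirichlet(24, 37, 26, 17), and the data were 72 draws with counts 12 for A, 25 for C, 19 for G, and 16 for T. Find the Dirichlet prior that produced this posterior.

For a Dirichlet(α) prior with multinomial counts c, the posterior is Dirichlet(α + c) componentwise.
Subtract each count from the matching posterior parameter: 24−12=12, 37−25=12, 26−19=7, 17−16=1.

Dirichlet(12, 12, 7, 1)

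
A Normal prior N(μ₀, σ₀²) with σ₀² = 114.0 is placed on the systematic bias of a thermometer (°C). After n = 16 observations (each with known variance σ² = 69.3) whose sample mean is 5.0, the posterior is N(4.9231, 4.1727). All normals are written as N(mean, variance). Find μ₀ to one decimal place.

μ₀ = 2.9

With known observation variance, the Normal–Normal posterior has precision τ_n = τ₀ + n/σ² and mean μ_n = (τ₀μ₀ + (n/σ²)x̄)/τ_n.
Here τ₀ = 1/114.0 = 0.008772 and τ_data = 16/69.3 = 0.230880, so τ_n = 0.239652.
Rearranging for μ₀: μ₀ = (μ_n·τ_n − τ_data·x̄)/τ₀ = (4.9231·0.239652 − 0.230880·5.0) / 0.008772 = 0.025431/0.008772 ≈ 2.9.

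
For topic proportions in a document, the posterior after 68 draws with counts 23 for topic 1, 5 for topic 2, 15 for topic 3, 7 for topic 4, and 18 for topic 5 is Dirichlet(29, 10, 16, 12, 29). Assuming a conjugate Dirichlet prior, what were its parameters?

Dirichlet(6, 5, 1, 5, 11)

For a Dirichlet(α) prior with multinomial counts c, the posterior is Dirichlet(α + c) componentwise.
Subtract each count from the matching posterior parameter: 29−23=6, 10−5=5, 16−15=1, 12−7=5, 29−18=11.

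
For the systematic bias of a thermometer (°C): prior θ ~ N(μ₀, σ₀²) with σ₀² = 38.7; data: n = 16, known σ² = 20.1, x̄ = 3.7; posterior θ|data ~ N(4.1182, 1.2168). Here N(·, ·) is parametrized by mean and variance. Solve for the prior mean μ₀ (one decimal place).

With known observation variance, the Normal–Normal posterior has precision τ_n = τ₀ + n/σ² and mean μ_n = (τ₀μ₀ + (n/σ²)x̄)/τ_n.
Here τ₀ = 1/38.7 = 0.025840 and τ_data = 16/20.1 = 0.796020, so τ_n = 0.821860.
Rearranging for μ₀: μ₀ = (μ_n·τ_n − τ_data·x̄)/τ₀ = (4.1182·0.821860 − 0.796020·3.7) / 0.025840 = 0.439310/0.025840 ≈ 17.0.

μ₀ = 17.0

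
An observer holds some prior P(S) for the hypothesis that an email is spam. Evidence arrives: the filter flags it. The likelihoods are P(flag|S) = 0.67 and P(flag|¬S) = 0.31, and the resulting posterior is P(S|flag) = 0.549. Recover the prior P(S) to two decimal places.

In odds form, posterior odds = prior odds × likelihood ratio, so prior odds = posterior odds ÷ LR.
Posterior odds = 0.549/(1−0.549) = 1.2173. LR = 0.67/0.31 = 2.1613.
Prior odds = 1.2173/2.1613 = 0.5632, so P(S) = 0.5632/(1+0.5632) ≈ 0.36.

P(S) = 0.36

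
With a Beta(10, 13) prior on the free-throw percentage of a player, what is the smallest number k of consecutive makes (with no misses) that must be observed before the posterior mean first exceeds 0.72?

After k makes and 0 misses the posterior is Beta(10+k, 13), with mean (10+k)/(10+13+k).
Set (10+k)/(23+k) > 0.72 and solve: k > (0.72·23 − 10)/(1 − 0.72) = 23.429.
The smallest integer exceeding 23.429 is 24.

k = 24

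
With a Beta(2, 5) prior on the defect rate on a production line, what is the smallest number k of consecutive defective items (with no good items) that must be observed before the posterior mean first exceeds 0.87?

After k defective items and 0 good items the posterior is Beta(2+k, 5), with mean (2+k)/(2+5+k).
Set (2+k)/(7+k) > 0.87 and solve: k > (0.87·7 − 2)/(1 − 0.87) = 31.462.
The smallest integer exceeding 31.462 is 32, and checking k=32: (34)/(39) = 0.8718 > 0.87.

k = 32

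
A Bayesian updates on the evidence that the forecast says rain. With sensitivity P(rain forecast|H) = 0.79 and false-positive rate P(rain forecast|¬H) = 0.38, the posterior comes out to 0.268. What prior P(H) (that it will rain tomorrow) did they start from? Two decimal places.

P(H) = 0.15

Bayes' rule in odds form gives O(H|E) = O(H)·[P(E|H)/P(E|¬H)], hence O(H) = O(H|E)/LR.
Posterior odds = 0.268/(1−0.268) = 0.3661. LR = 0.79/0.38 = 2.0789.
Prior odds = 0.3661/2.0789 = 0.1761, so P(H) = 0.1761/(1+0.1761) ≈ 0.15.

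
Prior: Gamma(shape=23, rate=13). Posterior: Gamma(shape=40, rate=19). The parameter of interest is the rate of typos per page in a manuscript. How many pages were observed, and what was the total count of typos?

n = 6 pages with total 17 typos

A Gamma(α, β) prior (rate parametrization) on a Poisson rate with n observations summing to S gives posterior Gamma(α+S, β+n).
Matching: Σxᵢ = 40 − 23 = 17 and n = 19 − 13 = 6.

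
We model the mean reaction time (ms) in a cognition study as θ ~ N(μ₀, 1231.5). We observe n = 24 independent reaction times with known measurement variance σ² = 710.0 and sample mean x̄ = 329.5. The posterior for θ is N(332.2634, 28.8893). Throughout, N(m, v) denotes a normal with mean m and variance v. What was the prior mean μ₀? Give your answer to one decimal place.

μ₀ = 447.3

With known observation variance, the Normal–Normal posterior has precision τ_n = τ₀ + n/σ² and mean μ_n = (τ₀μ₀ + (n/σ²)x̄)/τ_n.
Here τ₀ = 1/1231.5 = 0.000812 and τ_data = 24/710.0 = 0.033803, so τ_n = 0.034615.
Rearranging for μ₀: μ₀ = (μ_n·τ_n − τ_data·x̄)/τ₀ = (332.2634·0.034615 − 0.033803·329.5) / 0.000812 = 0.363209/0.000812 ≈ 447.3.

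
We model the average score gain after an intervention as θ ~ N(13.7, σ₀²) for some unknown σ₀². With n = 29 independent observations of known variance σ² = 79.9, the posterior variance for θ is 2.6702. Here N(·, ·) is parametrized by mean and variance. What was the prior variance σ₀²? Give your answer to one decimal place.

For the Normal–Normal model with known σ², precisions add: τ_n = τ₀ + n/σ².
So 1/σ₀² = 1/2.6702 − 29/79.9 = 0.374504 − 0.362954 = 0.011550.
Hence σ₀² = 1/0.011550 ≈ 86.6.

σ₀² = 86.6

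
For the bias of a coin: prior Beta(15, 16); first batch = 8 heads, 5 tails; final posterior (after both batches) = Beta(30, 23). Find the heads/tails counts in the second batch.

7 heads and 2 tails

Sequential conjugate updates are equivalent to a single update on the pooled data, so total successes = posterior α − prior α and total failures = posterior β − prior β.
Total across both batches: 30−15=15 heads, 23−16=7 tails.
Subtract the first batch: 15−8=7 heads and 7−5=2 tails.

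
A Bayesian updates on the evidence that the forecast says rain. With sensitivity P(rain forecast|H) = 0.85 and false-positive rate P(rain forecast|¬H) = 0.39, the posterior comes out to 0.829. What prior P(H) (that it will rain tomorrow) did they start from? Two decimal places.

Bayes' rule in odds form gives O(H|E) = O(H)·[P(E|H)/P(E|¬H)], hence O(H) = O(H|E)/LR.
Posterior odds = 0.829/(1−0.829) = 4.8480. LR = 0.85/0.39 = 2.1795.
Prior odds = 4.8480/2.1795 = 2.2244, so P(H) = 2.2244/(1+2.2244) ≈ 0.69.

P(H) = 0.69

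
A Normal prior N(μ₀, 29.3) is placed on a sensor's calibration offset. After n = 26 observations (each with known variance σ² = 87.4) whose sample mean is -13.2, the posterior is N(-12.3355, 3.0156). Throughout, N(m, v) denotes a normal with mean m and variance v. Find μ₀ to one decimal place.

The posterior mean is a precision-weighted average: μ_n = (τ₀μ₀ + τ_data·x̄)/(τ₀+τ_data), with τ₀=1/σ₀² and τ_data=n/σ².
Here τ₀ = 1/29.3 = 0.034130 and τ_data = 26/87.4 = 0.297483, so τ_n = 0.331613.
Rearranging for μ₀: μ₀ = (μ_n·τ_n − τ_data·x̄)/τ₀ = (-12.3355·0.331613 − 0.297483·-13.2) / 0.034130 = -0.163837/0.034130 ≈ -4.8.

μ₀ = -4.8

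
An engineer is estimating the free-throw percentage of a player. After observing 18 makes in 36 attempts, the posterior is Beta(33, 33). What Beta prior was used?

Beta(15, 15)

A Beta(a, b) prior with s successes and f failures in binomial data gives a Beta(a+s, b+f) posterior.
So a = 33 − 18 = 15 and b = 33 − 18 = 15.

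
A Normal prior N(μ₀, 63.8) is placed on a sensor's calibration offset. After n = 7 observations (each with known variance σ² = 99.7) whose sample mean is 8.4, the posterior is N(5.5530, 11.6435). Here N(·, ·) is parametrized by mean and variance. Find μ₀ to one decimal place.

μ₀ = -7.2

The posterior mean is a precision-weighted average: μ_n = (τ₀μ₀ + τ_data·x̄)/(τ₀+τ_data), with τ₀=1/σ₀² and τ_data=n/σ².
Here τ₀ = 1/63.8 = 0.015674 and τ_data = 7/99.7 = 0.070211, so τ_n = 0.085885.
Rearranging for μ₀: μ₀ = (μ_n·τ_n − τ_data·x̄)/τ₀ = (5.5530·0.085885 − 0.070211·8.4) / 0.015674 = -0.112853/0.015674 ≈ -7.2.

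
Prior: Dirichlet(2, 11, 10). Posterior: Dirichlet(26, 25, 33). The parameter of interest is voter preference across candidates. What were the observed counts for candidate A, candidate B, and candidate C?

For a Dirichlet(α) prior with multinomial counts c, the posterior is Dirichlet(α + c) componentwise.
Counts are posterior − prior componentwise: 26−2=24, 25−11=14, 33−10=23.

counts (24, 14, 23)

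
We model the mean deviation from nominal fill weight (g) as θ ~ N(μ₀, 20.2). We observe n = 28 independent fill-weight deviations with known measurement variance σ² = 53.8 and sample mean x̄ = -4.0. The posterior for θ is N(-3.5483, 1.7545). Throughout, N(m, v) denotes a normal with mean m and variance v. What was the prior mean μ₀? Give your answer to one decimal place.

With known observation variance, the Normal–Normal posterior has precision τ_n = τ₀ + n/σ² and mean μ_n = (τ₀μ₀ + (n/σ²)x̄)/τ_n.
Here τ₀ = 1/20.2 = 0.049505 and τ_data = 28/53.8 = 0.520446, so τ_n = 0.569951.
Rearranging for μ₀: μ₀ = (μ_n·τ_n − τ_data·x̄)/τ₀ = (-3.5483·0.569951 − 0.520446·-4.0) / 0.049505 = 0.059427/0.049505 ≈ 1.2.

μ₀ = 1.2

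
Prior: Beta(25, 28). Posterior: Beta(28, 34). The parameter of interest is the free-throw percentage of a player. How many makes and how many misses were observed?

3 makes and 6 misses

A Beta(α, β) prior with s successes and f failures in binomial data gives a Beta(α+s, β+f) posterior.
So s = 28 − 25 = 3 and f = 34 − 28 = 6.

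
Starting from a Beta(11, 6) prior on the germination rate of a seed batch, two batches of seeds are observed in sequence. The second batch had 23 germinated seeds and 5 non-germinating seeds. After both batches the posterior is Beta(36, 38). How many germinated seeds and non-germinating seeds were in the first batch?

2 germinated seeds and 27 non-germinating seeds

Sequential conjugate updates are equivalent to a single update on the pooled data, so total successes = posterior α − prior α and total failures = posterior β − prior β.
Total across both batches: 36−11=25 germinated seeds, 38−6=32 non-germinating seeds.
Subtract the second batch: 25−23=2 germinated seeds and 32−5=27 non-germinating seeds.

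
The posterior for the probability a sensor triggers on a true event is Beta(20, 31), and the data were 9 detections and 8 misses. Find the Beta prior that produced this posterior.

A Beta(a, b) prior with s successes and f failures in binomial data gives a Beta(a+s, b+f) posterior.
Subtract the data counts: 20−9=11, 31−8=23.

Beta(11, 23)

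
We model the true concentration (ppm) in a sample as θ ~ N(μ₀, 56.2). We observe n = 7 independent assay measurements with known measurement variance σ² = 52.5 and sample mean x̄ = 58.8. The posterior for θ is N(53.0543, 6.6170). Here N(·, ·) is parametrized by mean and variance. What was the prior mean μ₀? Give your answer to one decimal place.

μ₀ = 10.0

The posterior mean is a precision-weighted average: μ_n = (τ₀μ₀ + τ_data·x̄)/(τ₀+τ_data), with τ₀=1/σ₀² and τ_data=n/σ².
Here τ₀ = 1/56.2 = 0.017794 and τ_data = 7/52.5 = 0.133333, so τ_n = 0.151127.
Rearranging for μ₀: μ₀ = (μ_n·τ_n − τ_data·x̄)/τ₀ = (53.0543·0.151127 − 0.133333·58.8) / 0.017794 = 0.177957/0.017794 ≈ 10.0.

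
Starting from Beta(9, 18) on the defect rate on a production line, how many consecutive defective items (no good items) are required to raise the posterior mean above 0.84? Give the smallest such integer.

k = 86

After k defective items and 0 good items the posterior is Beta(9+k, 18), with mean (9+k)/(9+18+k).
Set (9+k)/(27+k) > 0.84 and solve: k > (0.84·27 − 9)/(1 − 0.84) = 85.500.
The smallest integer exceeding 85.500 is 86, and checking k=86: (95)/(113) = 0.8407 > 0.84.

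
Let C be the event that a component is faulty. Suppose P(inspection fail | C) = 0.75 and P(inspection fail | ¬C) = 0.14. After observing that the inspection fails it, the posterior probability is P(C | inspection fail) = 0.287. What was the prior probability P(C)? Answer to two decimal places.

P(C) = 0.07

In odds form, posterior odds = prior odds × likelihood ratio, so prior odds = posterior odds ÷ LR.
Posterior odds = 0.287/(1−0.287) = 0.4025. LR = 0.75/0.14 = 5.3571.
Prior odds = 0.4025/5.3571 = 0.0751, so P(C) = 0.0751/(1+0.0751) ≈ 0.07.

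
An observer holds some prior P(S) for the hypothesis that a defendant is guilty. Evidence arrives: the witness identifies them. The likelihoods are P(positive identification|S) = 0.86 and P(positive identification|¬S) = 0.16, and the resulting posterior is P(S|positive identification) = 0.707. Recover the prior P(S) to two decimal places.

P(S) = 0.31

In odds form, posterior odds = prior odds × likelihood ratio, so prior odds = posterior odds ÷ LR.
Posterior odds = 0.707/(1−0.707) = 2.4130. LR = 0.86/0.16 = 5.3750.
Prior odds = 2.4130/5.3750 = 0.4489, so P(S) = 0.4489/(1+0.4489) ≈ 0.31.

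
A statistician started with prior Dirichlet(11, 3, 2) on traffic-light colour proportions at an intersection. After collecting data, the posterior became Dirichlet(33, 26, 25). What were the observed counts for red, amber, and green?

counts (22, 23, 23)

For a Dirichlet(α) prior with multinomial counts c, the posterior is Dirichlet(α + c) componentwise.
Counts are posterior − prior componentwise: 33−11=22, 26−3=23, 25−2=23.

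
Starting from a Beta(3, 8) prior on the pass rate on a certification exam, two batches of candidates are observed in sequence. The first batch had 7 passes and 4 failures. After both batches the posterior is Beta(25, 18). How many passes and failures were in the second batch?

15 passes and 6 failures

Because Beta–binomial updating is additive in the counts, the combined data contributed (α_post−α_prior, β_post−β_prior) successes and failures.
Total across both batches: 25−3=22 passes, 18−8=10 failures.
Subtract the first batch: 22−7=15 passes and 10−4=6 failures.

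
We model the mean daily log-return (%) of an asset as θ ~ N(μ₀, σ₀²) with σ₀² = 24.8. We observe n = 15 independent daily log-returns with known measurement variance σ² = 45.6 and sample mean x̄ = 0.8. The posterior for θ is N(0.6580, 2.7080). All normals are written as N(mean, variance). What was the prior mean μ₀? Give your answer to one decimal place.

μ₀ = -0.5

With known observation variance, the Normal–Normal posterior has precision τ_n = τ₀ + n/σ² and mean μ_n = (τ₀μ₀ + (n/σ²)x̄)/τ_n.
Here τ₀ = 1/24.8 = 0.040323 and τ_data = 15/45.6 = 0.328947, so τ_n = 0.369270.
Rearranging for μ₀: μ₀ = (μ_n·τ_n − τ_data·x̄)/τ₀ = (0.6580·0.369270 − 0.328947·0.8) / 0.040323 = -0.020178/0.040323 ≈ -0.5.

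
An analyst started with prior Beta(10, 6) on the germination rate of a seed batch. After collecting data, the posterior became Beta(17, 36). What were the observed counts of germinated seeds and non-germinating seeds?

7 germinated seeds and 30 non-germinating seeds

A Beta(a, b) prior with s successes and f failures in binomial data gives a Beta(a+s, b+f) posterior.
Match parameters: s=17−10=7, f=36−6=30.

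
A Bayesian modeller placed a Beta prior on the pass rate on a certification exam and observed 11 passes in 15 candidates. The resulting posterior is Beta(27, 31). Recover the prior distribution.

Beta(16, 27)

Under Beta–binomial conjugacy the posterior parameters are (a+s, b+f).
So a = 27 − 11 = 16 and b = 31 − 4 = 27.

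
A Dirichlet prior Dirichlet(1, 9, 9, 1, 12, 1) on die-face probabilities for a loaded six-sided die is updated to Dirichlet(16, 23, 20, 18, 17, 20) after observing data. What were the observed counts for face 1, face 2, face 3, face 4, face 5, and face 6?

counts (15, 14, 11, 17, 5, 19)

For a Dirichlet(α) prior with multinomial counts c, the posterior is Dirichlet(α + c) componentwise.
Counts are posterior − prior componentwise: 16−1=15, 23−9=14, 20−9=11, 18−1=17, 17−12=5, 20−1=19.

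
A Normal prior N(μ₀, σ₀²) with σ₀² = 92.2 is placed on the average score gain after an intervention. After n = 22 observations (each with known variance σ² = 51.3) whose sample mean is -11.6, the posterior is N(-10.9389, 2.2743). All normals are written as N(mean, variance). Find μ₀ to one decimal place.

μ₀ = 15.2

The posterior mean is a precision-weighted average: μ_n = (τ₀μ₀ + τ_data·x̄)/(τ₀+τ_data), with τ₀=1/σ₀² and τ_data=n/σ².
Here τ₀ = 1/92.2 = 0.010846 and τ_data = 22/51.3 = 0.428850, so τ_n = 0.439696.
Rearranging for μ₀: μ₀ = (μ_n·τ_n − τ_data·x̄)/τ₀ = (-10.9389·0.439696 − 0.428850·-11.6) / 0.010846 = 0.164869/0.010846 ≈ 15.2.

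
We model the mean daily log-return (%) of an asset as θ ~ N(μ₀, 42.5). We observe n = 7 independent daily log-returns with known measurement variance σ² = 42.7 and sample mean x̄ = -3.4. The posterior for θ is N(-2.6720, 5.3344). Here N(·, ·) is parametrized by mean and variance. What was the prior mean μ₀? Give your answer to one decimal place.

The posterior mean is a precision-weighted average: μ_n = (τ₀μ₀ + τ_data·x̄)/(τ₀+τ_data), with τ₀=1/σ₀² and τ_data=n/σ².
Here τ₀ = 1/42.5 = 0.023529 and τ_data = 7/42.7 = 0.163934, so τ_n = 0.187463.
Rearranging for μ₀: μ₀ = (μ_n·τ_n − τ_data·x̄)/τ₀ = (-2.6720·0.187463 − 0.163934·-3.4) / 0.023529 = 0.056474/0.023529 ≈ 2.4.

μ₀ = 2.4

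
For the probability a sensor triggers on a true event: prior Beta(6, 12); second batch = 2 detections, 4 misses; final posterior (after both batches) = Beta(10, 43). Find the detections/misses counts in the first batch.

2 detections and 27 misses

Sequential conjugate updates are equivalent to a single update on the pooled data, so total successes = posterior α − prior α and total failures = posterior β − prior β.
Total across both batches: 10−6=4 detections, 43−12=31 misses.
Subtract the second batch: 4−2=2 detections and 31−4=27 misses.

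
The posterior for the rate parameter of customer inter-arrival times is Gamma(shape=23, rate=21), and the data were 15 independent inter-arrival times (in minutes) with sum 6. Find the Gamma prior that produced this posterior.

For an exponential likelihood with a Gamma(α, β) prior on the rate, n observations with total T give posterior Gamma(α+n, β+T).
So α = 23 − 15 = 8 and β = 21 − 6 = 15.

Gamma(shape=8, rate=15)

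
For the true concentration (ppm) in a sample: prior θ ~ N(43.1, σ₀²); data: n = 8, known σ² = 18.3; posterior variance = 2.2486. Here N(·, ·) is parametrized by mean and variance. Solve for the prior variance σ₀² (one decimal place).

For the Normal–Normal model with known σ², precisions add: τ_n = τ₀ + n/σ².
So 1/σ₀² = 1/2.2486 − 8/18.3 = 0.444721 − 0.437158 = 0.007563.
Hence σ₀² = 1/0.007563 ≈ 132.2.

σ₀² = 132.2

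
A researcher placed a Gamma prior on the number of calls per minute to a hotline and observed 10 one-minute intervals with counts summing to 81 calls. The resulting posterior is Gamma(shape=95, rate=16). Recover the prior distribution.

Gamma(shape=14, rate=6)

A Gamma(α, β) prior (rate parametrization) on a Poisson rate with n observations summing to S gives posterior Gamma(α+S, β+n).
So α = 95 − 81 = 14 and β = 16 − 10 = 6.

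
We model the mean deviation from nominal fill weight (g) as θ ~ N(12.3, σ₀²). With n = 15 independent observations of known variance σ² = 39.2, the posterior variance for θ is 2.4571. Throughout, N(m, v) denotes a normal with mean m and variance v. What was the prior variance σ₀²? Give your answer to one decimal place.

σ₀² = 41.1

Posterior precision equals prior precision plus data precision: 1/σ_n² = 1/σ₀² + n/σ².
So 1/σ₀² = 1/2.4571 − 15/39.2 = 0.406984 − 0.382653 = 0.024331.
Hence σ₀² = 1/0.024331 ≈ 41.1.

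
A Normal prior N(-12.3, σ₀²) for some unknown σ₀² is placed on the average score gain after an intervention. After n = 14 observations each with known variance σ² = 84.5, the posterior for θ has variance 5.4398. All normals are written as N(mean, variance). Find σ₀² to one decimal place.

σ₀² = 55.1

Posterior precision equals prior precision plus data precision: 1/σ_n² = 1/σ₀² + n/σ².
So 1/σ₀² = 1/5.4398 − 14/84.5 = 0.183830 − 0.165680 = 0.018150.
Hence σ₀² = 1/0.018150 ≈ 55.1.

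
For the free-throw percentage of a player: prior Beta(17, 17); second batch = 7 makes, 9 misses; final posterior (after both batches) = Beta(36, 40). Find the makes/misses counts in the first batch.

Sequential conjugate updates are equivalent to a single update on the pooled data, so total successes = posterior α − prior α and total failures = posterior β − prior β.
Total across both batches: 36−17=19 makes, 40−17=23 misses.
Subtract the second batch: 19−7=12 makes and 23−9=14 misses.

12 makes and 14 misses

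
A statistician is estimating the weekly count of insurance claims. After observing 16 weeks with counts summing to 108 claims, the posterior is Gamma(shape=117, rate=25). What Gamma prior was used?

A Gamma(α, β) prior (rate parametrization) on a Poisson rate with n observations summing to S gives posterior Gamma(α+S, β+n).
So α = 117 − 108 = 9 and β = 25 − 16 = 9.

Gamma(shape=9, rate=9)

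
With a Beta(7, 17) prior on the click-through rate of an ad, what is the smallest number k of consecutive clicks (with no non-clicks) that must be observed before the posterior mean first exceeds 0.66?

After k clicks and 0 non-clicks the posterior is Beta(7+k, 17), with mean (7+k)/(7+17+k).
Set (7+k)/(24+k) > 0.66 and solve: k > (0.66·24 − 7)/(1 − 0.66) = 26.000.
The smallest integer exceeding 26.000 is 27.

k = 27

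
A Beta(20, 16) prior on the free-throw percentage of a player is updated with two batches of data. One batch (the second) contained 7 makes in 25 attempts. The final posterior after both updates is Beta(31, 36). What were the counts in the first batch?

4 makes and 2 misses

Because Beta–binomial updating is additive in the counts, the combined data contributed (α_post−α_prior, β_post−β_prior) successes and failures.
Total across both batches: 31−20=11 makes, 36−16=20 misses.
Subtract the second batch: 11−7=4 makes and 20−18=2 misses.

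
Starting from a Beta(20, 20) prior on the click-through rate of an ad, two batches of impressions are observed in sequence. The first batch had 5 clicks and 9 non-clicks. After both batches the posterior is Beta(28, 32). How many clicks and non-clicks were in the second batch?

Sequential conjugate updates are equivalent to a single update on the pooled data, so total successes = posterior α − prior α and total failures = posterior β − prior β.
Total across both batches: 28−20=8 clicks, 32−20=12 non-clicks.
Subtract the first batch: 8−5=3 clicks and 12−9=3 non-clicks.

3 clicks and 3 non-clicks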